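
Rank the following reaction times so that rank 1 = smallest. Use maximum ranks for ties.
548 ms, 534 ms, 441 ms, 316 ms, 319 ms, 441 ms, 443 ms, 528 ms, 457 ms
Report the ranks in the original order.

Sorted (ascending): 316, 319, 441, 441, 443, 457, 528, 534, 548
The 2 values of 441 occupy positions 3–4 → each gets rank 4.

9, 8, 4, 1, 2, 4, 5, 7, 6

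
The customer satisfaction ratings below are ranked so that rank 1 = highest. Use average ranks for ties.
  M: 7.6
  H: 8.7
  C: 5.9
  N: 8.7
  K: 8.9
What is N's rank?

Sorted (descending): 8.9, 8.7, 8.7, 7.6, 5.9
The 2 values of 8.7 occupy positions 2–3 → average rank (2+3)/2 = 2.5.
N has value 8.7 → rank 2.5.

2.5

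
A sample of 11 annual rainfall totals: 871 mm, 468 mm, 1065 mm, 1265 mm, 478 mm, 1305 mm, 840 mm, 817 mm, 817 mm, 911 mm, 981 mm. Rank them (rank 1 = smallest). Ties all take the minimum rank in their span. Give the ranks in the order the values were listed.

Sorted (ascending): 468, 478, 817, 817, 840, 871, 911, 981, 1065, 1265, 1305
The 2 values of 817 occupy positions 3–4 → each gets rank 3.

6, 1, 9, 10, 2, 11, 5, 3, 3, 7, 8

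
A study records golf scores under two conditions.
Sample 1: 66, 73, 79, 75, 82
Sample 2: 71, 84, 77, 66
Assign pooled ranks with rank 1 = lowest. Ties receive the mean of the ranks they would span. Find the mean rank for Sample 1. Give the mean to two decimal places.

5.10

Sorted (ascending): 66, 66, 71, 73, 75, 77, 79, 82, 84
The 2 values of 66 occupy positions 1–2 → average rank (1+2)/2 = 1.5.
Sample 1 values → pooled ranks: 66→1.5, 73→4, 79→7, 75→5, 82→8
Mean rank = (1.5 + 4 + 7 + 5 + 8) / 5 = 5.10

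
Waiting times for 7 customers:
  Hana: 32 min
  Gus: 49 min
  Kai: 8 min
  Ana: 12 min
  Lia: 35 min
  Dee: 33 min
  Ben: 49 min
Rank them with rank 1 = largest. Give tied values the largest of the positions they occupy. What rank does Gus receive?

2

Sorted (descending): 49, 49, 35, 33, 32, 12, 8
The 2 values of 49 occupy positions 1–2 → each gets rank 2.
Gus has value 49 min → rank 2.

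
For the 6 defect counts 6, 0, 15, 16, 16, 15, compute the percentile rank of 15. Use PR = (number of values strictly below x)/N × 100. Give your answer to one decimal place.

33.3

N = 6.
Strictly below 15: 2. Equal to 15: 2.
PR = 2/6 × 100 = 33.3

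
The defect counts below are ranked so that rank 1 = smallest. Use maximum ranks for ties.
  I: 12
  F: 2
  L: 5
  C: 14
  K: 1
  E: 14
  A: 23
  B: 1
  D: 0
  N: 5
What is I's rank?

7

Sorted (ascending): 0, 1, 1, 2, 5, 5, 12, 14, 14, 23
The 2 values of 1 occupy positions 2–3 → each gets rank 3.
The 2 values of 5 occupy positions 5–6 → each gets rank 6.
The 2 values of 14 occupy positions 8–9 → each gets rank 9.
I has value 12 → rank 7.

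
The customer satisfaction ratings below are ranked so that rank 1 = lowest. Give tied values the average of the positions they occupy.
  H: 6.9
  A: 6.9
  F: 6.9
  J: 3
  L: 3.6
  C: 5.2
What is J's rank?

1

Sorted (ascending): 3, 3.6, 5.2, 6.9, 6.9, 6.9
The 3 values of 6.9 occupy positions 4–6 → average rank 5.
J has value 3 → rank 1.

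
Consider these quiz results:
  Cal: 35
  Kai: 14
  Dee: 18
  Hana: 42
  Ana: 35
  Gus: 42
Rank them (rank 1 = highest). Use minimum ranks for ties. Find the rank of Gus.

Sorted (descending): 42, 42, 35, 35, 18, 14
The 2 values of 42 occupy positions 1–2 → each gets rank 1.
The 2 values of 35 occupy positions 3–4 → each gets rank 3.
Gus has value 42 → rank 1.

1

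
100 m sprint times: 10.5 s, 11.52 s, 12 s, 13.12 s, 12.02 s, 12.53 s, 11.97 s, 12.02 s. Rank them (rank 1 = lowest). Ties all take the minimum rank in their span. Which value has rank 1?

10.5

Sorted (ascending): 10.5, 11.52, 11.97, 12, 12.02, 12.02, 12.53, 13.12
The 2 values of 12.02 occupy positions 5–6 → each gets rank 5.
Rank 1 → value 10.5.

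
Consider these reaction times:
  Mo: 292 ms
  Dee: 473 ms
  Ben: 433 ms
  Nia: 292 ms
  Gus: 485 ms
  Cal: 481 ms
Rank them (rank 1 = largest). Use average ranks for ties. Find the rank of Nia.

Sorted (descending): 485, 481, 473, 433, 292, 292
The 2 values of 292 occupy positions 5–6 → average rank (5+6)/2 = 5.5.
Nia has value 292 ms → rank 5.5.

5.5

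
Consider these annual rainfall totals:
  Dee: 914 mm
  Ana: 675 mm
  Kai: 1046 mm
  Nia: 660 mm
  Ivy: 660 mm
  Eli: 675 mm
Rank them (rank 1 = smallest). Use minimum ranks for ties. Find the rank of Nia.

Sorted (ascending): 660, 660, 675, 675, 914, 1046
The 2 values of 660 occupy positions 1–2 → each gets rank 1.
The 2 values of 675 occupy positions 3–4 → each gets rank 3.
Nia has value 660 mm → rank 1.

1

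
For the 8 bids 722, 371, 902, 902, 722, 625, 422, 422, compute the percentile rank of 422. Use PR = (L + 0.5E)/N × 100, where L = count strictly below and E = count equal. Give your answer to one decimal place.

25.0

N = 8.
Strictly below 422: 1. Equal to 422: 2.
PR = (1 + 0.5·2)/8 × 100 = 25.0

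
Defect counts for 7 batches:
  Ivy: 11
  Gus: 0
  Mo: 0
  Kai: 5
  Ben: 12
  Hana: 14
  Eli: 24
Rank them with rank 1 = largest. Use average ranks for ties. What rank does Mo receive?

6.5

Sorted (descending): 24, 14, 12, 11, 5, 0, 0
The 2 values of 0 occupy positions 6–7 → average rank (6+7)/2 = 6.5.
Mo has value 0 → rank 6.5.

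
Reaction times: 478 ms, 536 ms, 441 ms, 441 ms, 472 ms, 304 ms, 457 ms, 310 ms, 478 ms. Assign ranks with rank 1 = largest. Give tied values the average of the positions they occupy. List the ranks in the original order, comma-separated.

2.5, 1, 6.5, 6.5, 4, 9, 5, 8, 2.5

Sorted (descending): 536, 478, 478, 472, 457, 441, 441, 310, 304
The 2 values of 478 occupy positions 2–3 → average rank (2+3)/2 = 2.5.
The 2 values of 441 occupy positions 6–7 → average rank (6+7)/2 = 6.5.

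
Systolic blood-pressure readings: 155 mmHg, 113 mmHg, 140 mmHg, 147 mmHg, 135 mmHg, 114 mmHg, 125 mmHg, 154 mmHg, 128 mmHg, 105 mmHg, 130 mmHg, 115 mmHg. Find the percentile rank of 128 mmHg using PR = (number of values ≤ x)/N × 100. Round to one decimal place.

50.0

N = 12.
Strictly below 128: 5. Equal to 128: 1.
PR = 6/12 × 100 = 50.0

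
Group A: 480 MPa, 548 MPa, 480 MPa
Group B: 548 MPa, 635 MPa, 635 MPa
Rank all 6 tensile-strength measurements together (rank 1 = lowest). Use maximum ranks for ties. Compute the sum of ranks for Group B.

Sorted (ascending): 480, 480, 548, 548, 635, 635
The 2 values of 480 occupy positions 1–2 → each gets rank 2.
The 2 values of 548 occupy positions 3–4 → each gets rank 4.
The 2 values of 635 occupy positions 5–6 → each gets rank 6.
Group B values → pooled ranks: 548→4, 635→6, 635→6
Rank sum = 4 + 6 + 6 = 16

16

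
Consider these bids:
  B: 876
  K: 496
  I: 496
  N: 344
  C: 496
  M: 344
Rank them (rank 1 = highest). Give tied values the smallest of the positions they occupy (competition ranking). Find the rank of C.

2

Sorted (descending): 876, 496, 496, 496, 344, 344
The 3 values of 496 occupy positions 2–4 → each gets rank 2.
The 2 values of 344 occupy positions 5–6 → each gets rank 5.
C has value 496 → rank 2.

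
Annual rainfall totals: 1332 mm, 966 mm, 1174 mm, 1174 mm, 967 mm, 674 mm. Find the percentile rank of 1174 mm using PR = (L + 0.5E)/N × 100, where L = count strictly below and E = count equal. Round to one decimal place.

N = 6.
Strictly below 1174: 3. Equal to 1174: 2.
PR = (3 + 0.5·2)/6 × 100 = 66.7

66.7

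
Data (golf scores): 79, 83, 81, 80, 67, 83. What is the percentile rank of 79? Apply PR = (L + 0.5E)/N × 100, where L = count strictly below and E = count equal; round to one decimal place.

N = 6.
Strictly below 79: 1. Equal to 79: 1.
PR = (1 + 0.5·1)/6 × 100 = 25.0

25.0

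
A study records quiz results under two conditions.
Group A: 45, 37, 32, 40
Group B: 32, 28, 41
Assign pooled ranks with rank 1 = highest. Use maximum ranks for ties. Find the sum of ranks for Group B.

15

Sorted (descending): 45, 41, 40, 37, 32, 32, 28
The 2 values of 32 occupy positions 5–6 → each gets rank 6.
Group B values → pooled ranks: 32→6, 28→7, 41→2
Rank sum = 6 + 7 + 2 = 15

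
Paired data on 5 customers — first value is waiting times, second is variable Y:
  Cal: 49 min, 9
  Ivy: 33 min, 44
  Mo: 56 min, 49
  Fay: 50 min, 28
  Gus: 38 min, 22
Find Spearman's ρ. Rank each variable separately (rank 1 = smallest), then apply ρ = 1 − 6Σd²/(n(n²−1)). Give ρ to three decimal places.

Ranks of variable 1: 3, 1, 5, 4, 2
Ranks of variable 2: 1, 4, 5, 3, 2
d = r₁ − r₂: 2, -3, 0, 1, 0
d²: 4, 9, 0, 1, 0; Σd² = 14
ρ = 1 − 6·14/(5·24) = 1 − 84/120 = 0.300

0.300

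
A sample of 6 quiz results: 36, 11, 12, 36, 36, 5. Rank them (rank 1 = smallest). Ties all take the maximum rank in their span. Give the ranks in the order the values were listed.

Sorted (ascending): 5, 11, 12, 36, 36, 36
The 3 values of 36 occupy positions 4–6 → each gets rank 6.

6, 2, 3, 6, 6, 1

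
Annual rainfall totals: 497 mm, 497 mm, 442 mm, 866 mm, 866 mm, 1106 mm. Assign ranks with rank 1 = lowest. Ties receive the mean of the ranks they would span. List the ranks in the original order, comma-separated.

2.5, 2.5, 1, 4.5, 4.5, 6

Sorted (ascending): 442, 497, 497, 866, 866, 1106
The 2 values of 497 occupy positions 2–3 → average rank (2+3)/2 = 2.5.
The 2 values of 866 occupy positions 4–5 → average rank (4+5)/2 = 4.5.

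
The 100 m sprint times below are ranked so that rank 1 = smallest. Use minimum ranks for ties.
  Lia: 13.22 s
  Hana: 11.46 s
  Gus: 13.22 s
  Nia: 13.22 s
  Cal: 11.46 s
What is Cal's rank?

1

Sorted (ascending): 11.46, 11.46, 13.22, 13.22, 13.22
The 2 values of 11.46 occupy positions 1–2 → each gets rank 1.
The 3 values of 13.22 occupy positions 3–5 → each gets rank 3.
Cal has value 11.46 s → rank 1.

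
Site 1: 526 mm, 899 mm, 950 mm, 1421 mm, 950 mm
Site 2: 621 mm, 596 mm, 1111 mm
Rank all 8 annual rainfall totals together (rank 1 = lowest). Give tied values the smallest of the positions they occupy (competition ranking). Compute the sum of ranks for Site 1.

23

Sorted (ascending): 526, 596, 621, 899, 950, 950, 1111, 1421
The 2 values of 950 occupy positions 5–6 → each gets rank 5.
Site 1 values → pooled ranks: 526→1, 899→4, 950→5, 1421→8, 950→5
Rank sum = 1 + 4 + 5 + 8 + 5 = 23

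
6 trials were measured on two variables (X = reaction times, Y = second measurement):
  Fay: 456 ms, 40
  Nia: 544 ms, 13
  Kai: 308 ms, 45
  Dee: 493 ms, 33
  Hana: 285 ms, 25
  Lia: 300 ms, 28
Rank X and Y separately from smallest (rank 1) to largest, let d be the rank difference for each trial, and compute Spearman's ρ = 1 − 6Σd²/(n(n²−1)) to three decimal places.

Ranks of variable 1: 4, 6, 3, 5, 1, 2
Ranks of variable 2: 5, 1, 6, 4, 2, 3
d = r₁ − r₂: -1, 5, -3, 1, -1, -1
d²: 1, 25, 9, 1, 1, 1; Σd² = 38
ρ = 1 − 6·38/(6·35) = 1 − 228/210 = -0.086

-0.086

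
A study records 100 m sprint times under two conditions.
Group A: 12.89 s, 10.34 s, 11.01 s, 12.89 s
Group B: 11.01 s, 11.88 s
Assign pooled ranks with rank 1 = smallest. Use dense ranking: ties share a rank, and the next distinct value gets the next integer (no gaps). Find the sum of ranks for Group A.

Sorted (ascending): 10.34, 11.01, 11.01, 11.88, 12.89, 12.89
The 2 values of 11.01 share dense rank 2.
The 2 values of 12.89 share dense rank 4.
Remaining distinct values take the next consecutive integers.
Group A values → pooled ranks: 12.89→4, 10.34→1, 11.01→2, 12.89→4
Rank sum = 4 + 1 + 2 + 4 = 11

11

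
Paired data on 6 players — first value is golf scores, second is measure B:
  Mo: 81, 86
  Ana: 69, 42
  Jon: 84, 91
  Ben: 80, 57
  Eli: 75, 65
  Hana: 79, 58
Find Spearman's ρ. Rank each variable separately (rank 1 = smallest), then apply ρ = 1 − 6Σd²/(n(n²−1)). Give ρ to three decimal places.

0.771

Ranks of variable 1: 5, 1, 6, 4, 2, 3
Ranks of variable 2: 5, 1, 6, 2, 4, 3
d = r₁ − r₂: 0, 0, 0, 2, -2, 0
d²: 0, 0, 0, 4, 4, 0; Σd² = 8
ρ = 1 − 6·8/(6·35) = 1 − 48/210 = 0.771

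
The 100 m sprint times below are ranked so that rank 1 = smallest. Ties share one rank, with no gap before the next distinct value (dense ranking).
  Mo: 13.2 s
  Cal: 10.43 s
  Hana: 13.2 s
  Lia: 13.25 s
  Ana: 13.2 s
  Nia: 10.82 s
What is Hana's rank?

Sorted (ascending): 10.43, 10.82, 13.2, 13.2, 13.2, 13.25
The 3 values of 13.2 share dense rank 3.
Remaining distinct values take the next consecutive integers.
Hana has value 13.2 s → rank 3.

3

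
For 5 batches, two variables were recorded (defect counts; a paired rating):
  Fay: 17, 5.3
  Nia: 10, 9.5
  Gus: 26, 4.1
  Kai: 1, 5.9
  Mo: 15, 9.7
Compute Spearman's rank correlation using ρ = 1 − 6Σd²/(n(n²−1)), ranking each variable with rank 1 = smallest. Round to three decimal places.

Ranks of variable 1: 4, 2, 5, 1, 3
Ranks of variable 2: 2, 4, 1, 3, 5
d = r₁ − r₂: 2, -2, 4, -2, -2
d²: 4, 4, 16, 4, 4; Σd² = 32
ρ = 1 − 6·32/(5·24) = 1 − 192/120 = -0.600

-0.600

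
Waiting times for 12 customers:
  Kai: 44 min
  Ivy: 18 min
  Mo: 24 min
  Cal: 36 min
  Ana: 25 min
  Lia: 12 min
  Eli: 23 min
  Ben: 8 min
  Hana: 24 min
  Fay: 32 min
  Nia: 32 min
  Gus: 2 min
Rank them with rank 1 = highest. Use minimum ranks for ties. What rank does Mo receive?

Sorted (descending): 44, 36, 32, 32, 25, 24, 24, 23, 18, 12, 8, 2
The 2 values of 32 occupy positions 3–4 → each gets rank 3.
The 2 values of 24 occupy positions 6–7 → each gets rank 6.
Mo has value 24 min → rank 6.

6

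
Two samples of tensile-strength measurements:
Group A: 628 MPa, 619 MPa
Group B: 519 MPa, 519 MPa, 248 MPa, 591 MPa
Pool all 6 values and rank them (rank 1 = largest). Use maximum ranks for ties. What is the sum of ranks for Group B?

19

Sorted (descending): 628, 619, 591, 519, 519, 248
The 2 values of 519 occupy positions 4–5 → each gets rank 5.
Group B values → pooled ranks: 519→5, 519→5, 248→6, 591→3
Rank sum = 5 + 5 + 6 + 3 = 19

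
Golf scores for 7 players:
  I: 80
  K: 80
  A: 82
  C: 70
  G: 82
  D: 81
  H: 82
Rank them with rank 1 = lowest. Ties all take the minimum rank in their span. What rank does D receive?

Sorted (ascending): 70, 80, 80, 81, 82, 82, 82
The 2 values of 80 occupy positions 2–3 → each gets rank 2.
The 3 values of 82 occupy positions 5–7 → each gets rank 5.
D has value 81 → rank 4.

4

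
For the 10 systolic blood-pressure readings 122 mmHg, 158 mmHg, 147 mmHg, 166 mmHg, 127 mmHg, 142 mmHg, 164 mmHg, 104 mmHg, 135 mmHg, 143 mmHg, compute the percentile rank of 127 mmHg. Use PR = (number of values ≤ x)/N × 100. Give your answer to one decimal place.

30.0

N = 10.
Strictly below 127: 2. Equal to 127: 1.
PR = 3/10 × 100 = 30.0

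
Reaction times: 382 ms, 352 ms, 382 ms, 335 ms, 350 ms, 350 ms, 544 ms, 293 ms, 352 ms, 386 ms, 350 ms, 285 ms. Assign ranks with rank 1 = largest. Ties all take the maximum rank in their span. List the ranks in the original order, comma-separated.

Sorted (descending): 544, 386, 382, 382, 352, 352, 350, 350, 350, 335, 293, 285
The 2 values of 382 occupy positions 3–4 → each gets rank 4.
The 2 values of 352 occupy positions 5–6 → each gets rank 6.
The 3 values of 350 occupy positions 7–9 → each gets rank 9.

4, 6, 4, 10, 9, 9, 1, 11, 6, 2, 9, 12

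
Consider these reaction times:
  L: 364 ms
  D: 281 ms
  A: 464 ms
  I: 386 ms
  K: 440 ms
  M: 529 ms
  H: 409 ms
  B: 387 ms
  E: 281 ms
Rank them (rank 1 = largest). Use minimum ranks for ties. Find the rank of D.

8

Sorted (descending): 529, 464, 440, 409, 387, 386, 364, 281, 281
The 2 values of 281 occupy positions 8–9 → each gets rank 8.
D has value 281 ms → rank 8.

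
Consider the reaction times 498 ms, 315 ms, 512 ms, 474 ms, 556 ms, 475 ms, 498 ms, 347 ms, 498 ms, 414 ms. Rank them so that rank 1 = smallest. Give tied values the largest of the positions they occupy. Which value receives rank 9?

512

Sorted (ascending): 315, 347, 414, 474, 475, 498, 498, 498, 512, 556
The 3 values of 498 occupy positions 6–8 → each gets rank 8.
Rank 9 → value 512.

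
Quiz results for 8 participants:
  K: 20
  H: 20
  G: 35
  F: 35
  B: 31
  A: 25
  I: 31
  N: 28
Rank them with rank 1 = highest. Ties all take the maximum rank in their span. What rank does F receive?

Sorted (descending): 35, 35, 31, 31, 28, 25, 20, 20
The 2 values of 35 occupy positions 1–2 → each gets rank 2.
The 2 values of 31 occupy positions 3–4 → each gets rank 4.
The 2 values of 20 occupy positions 7–8 → each gets rank 8.
F has value 35 → rank 2.

2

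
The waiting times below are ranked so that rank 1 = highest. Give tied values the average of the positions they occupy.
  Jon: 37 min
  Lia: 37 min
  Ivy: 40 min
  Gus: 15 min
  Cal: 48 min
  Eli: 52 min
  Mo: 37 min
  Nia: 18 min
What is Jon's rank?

5

Sorted (descending): 52, 48, 40, 37, 37, 37, 18, 15
The 3 values of 37 occupy positions 4–6 → average rank 5.
Jon has value 37 min → rank 5.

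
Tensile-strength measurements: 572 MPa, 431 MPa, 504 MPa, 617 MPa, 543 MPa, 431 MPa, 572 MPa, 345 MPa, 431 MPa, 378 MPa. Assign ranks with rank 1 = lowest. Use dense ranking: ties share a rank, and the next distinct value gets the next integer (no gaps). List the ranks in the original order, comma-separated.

Sorted (ascending): 345, 378, 431, 431, 431, 504, 543, 572, 572, 617
The 3 values of 431 share dense rank 3.
The 2 values of 572 share dense rank 6.
Remaining distinct values take the next consecutive integers.

6, 3, 4, 7, 5, 3, 6, 1, 3, 2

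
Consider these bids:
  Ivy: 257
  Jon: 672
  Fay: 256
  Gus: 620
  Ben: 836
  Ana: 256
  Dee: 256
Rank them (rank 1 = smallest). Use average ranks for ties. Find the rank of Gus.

5

Sorted (ascending): 256, 256, 256, 257, 620, 672, 836
The 3 values of 256 occupy positions 1–3 → average rank 2.
Gus has value 620 → rank 5.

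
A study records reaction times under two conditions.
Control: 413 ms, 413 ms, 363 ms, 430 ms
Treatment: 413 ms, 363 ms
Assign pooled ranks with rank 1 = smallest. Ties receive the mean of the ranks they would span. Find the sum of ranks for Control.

Sorted (ascending): 363, 363, 413, 413, 413, 430
The 2 values of 363 occupy positions 1–2 → average rank (1+2)/2 = 1.5.
The 3 values of 413 occupy positions 3–5 → average rank 4.
Control values → pooled ranks: 413→4, 413→4, 363→1.5, 430→6
Rank sum = 4 + 4 + 1.5 + 6 = 15.5

15.5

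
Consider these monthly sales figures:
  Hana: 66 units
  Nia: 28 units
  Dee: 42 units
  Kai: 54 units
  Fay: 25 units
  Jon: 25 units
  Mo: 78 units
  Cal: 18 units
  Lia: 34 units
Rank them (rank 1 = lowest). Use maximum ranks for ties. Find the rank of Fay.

Sorted (ascending): 18, 25, 25, 28, 34, 42, 54, 66, 78
The 2 values of 25 occupy positions 2–3 → each gets rank 3.
Fay has value 25 units → rank 3.

3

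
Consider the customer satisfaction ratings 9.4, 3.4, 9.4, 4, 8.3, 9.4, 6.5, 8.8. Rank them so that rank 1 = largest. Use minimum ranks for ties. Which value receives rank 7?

Sorted (descending): 9.4, 9.4, 9.4, 8.8, 8.3, 6.5, 4, 3.4
The 3 values of 9.4 occupy positions 1–3 → each gets rank 1.
Rank 7 → value 4.

4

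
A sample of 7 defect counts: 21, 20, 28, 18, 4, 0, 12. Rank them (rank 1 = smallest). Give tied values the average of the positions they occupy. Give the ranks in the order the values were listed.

6, 5, 7, 4, 2, 1, 3

Sorted (ascending): 0, 4, 12, 18, 20, 21, 28
No ties — each value takes its position as its rank.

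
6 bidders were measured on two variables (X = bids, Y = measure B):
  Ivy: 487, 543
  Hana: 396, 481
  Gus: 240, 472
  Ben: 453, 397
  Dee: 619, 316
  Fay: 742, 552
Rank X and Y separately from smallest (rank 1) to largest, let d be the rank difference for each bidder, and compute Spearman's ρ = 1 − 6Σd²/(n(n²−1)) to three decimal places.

Ranks of variable 1: 4, 2, 1, 3, 5, 6
Ranks of variable 2: 5, 4, 3, 2, 1, 6
d = r₁ − r₂: -1, -2, -2, 1, 4, 0
d²: 1, 4, 4, 1, 16, 0; Σd² = 26
ρ = 1 − 6·26/(6·35) = 1 − 156/210 = 0.257

0.257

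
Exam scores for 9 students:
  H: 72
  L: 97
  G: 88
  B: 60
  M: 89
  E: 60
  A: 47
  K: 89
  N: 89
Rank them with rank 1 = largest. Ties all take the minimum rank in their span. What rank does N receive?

Sorted (descending): 97, 89, 89, 89, 88, 72, 60, 60, 47
The 3 values of 89 occupy positions 2–4 → each gets rank 2.
The 2 values of 60 occupy positions 7–8 → each gets rank 7.
N has value 89 → rank 2.

2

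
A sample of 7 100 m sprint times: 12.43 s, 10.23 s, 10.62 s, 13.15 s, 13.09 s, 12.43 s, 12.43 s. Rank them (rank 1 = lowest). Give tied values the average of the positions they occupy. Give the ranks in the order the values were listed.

4, 1, 2, 7, 6, 4, 4

Sorted (ascending): 10.23, 10.62, 12.43, 12.43, 12.43, 13.09, 13.15
The 3 values of 12.43 occupy positions 3–5 → average rank 4.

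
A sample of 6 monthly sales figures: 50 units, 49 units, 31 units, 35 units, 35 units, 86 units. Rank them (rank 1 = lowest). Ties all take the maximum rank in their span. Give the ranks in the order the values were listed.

Sorted (ascending): 31, 35, 35, 49, 50, 86
The 2 values of 35 occupy positions 2–3 → each gets rank 3.

5, 4, 1, 3, 3, 6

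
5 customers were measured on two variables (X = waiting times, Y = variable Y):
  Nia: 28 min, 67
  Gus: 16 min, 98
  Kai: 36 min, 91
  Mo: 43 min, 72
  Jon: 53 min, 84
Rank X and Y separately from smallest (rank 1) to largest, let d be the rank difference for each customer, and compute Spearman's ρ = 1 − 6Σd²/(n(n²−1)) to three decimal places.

-0.300

Ranks of variable 1: 2, 1, 3, 4, 5
Ranks of variable 2: 1, 5, 4, 2, 3
d = r₁ − r₂: 1, -4, -1, 2, 2
d²: 1, 16, 1, 4, 4; Σd² = 26
ρ = 1 − 6·26/(5·24) = 1 − 156/120 = -0.300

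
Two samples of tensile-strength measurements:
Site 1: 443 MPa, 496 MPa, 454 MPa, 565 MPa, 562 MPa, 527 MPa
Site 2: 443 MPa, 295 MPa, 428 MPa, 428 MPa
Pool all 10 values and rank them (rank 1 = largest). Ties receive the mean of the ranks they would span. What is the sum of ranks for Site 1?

Sorted (descending): 565, 562, 527, 496, 454, 443, 443, 428, 428, 295
The 2 values of 443 occupy positions 6–7 → average rank (6+7)/2 = 6.5.
The 2 values of 428 occupy positions 8–9 → average rank (8+9)/2 = 8.5.
Site 1 values → pooled ranks: 443→6.5, 496→4, 454→5, 565→1, 562→2, 527→3
Rank sum = 6.5 + 4 + 5 + 1 + 2 + 3 = 21.5

21.5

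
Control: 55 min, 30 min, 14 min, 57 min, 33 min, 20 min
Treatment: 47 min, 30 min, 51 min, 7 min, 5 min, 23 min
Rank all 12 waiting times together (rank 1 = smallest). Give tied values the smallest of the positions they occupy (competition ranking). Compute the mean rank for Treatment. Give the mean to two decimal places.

5.50

Sorted (ascending): 5, 7, 14, 20, 23, 30, 30, 33, 47, 51, 55, 57
The 2 values of 30 occupy positions 6–7 → each gets rank 6.
Treatment values → pooled ranks: 47→9, 30→6, 51→10, 7→2, 5→1, 23→5
Mean rank = (9 + 6 + 10 + 2 + 1 + 5) / 6 = 5.50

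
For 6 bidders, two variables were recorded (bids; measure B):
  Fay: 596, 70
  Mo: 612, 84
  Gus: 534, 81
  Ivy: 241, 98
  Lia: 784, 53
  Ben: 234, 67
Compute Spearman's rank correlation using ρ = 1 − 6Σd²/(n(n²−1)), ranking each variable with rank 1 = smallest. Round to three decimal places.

Ranks of variable 1: 4, 5, 3, 2, 6, 1
Ranks of variable 2: 3, 5, 4, 6, 1, 2
d = r₁ − r₂: 1, 0, -1, -4, 5, -1
d²: 1, 0, 1, 16, 25, 1; Σd² = 44
ρ = 1 − 6·44/(6·35) = 1 − 264/210 = -0.257

-0.257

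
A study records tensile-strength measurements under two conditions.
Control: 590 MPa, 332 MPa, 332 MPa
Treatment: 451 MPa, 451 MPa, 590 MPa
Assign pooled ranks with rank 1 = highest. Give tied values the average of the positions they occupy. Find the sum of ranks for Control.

12.5

Sorted (descending): 590, 590, 451, 451, 332, 332
The 2 values of 590 occupy positions 1–2 → average rank (1+2)/2 = 1.5.
The 2 values of 451 occupy positions 3–4 → average rank (3+4)/2 = 3.5.
The 2 values of 332 occupy positions 5–6 → average rank (5+6)/2 = 5.5.
Control values → pooled ranks: 590→1.5, 332→5.5, 332→5.5
Rank sum = 1.5 + 5.5 + 5.5 = 12.5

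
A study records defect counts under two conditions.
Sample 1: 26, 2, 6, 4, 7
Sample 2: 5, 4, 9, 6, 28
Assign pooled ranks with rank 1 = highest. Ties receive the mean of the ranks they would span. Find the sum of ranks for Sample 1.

Sorted (descending): 28, 26, 9, 7, 6, 6, 5, 4, 4, 2
The 2 values of 6 occupy positions 5–6 → average rank (5+6)/2 = 5.5.
The 2 values of 4 occupy positions 8–9 → average rank (8+9)/2 = 8.5.
Sample 1 values → pooled ranks: 26→2, 2→10, 6→5.5, 4→8.5, 7→4
Rank sum = 2 + 10 + 5.5 + 8.5 + 4 = 30

30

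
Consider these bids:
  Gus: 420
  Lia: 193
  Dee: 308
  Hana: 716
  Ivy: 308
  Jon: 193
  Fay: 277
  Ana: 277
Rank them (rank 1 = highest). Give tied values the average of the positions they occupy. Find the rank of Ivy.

3.5

Sorted (descending): 716, 420, 308, 308, 277, 277, 193, 193
The 2 values of 308 occupy positions 3–4 → average rank (3+4)/2 = 3.5.
The 2 values of 277 occupy positions 5–6 → average rank (5+6)/2 = 5.5.
The 2 values of 193 occupy positions 7–8 → average rank (7+8)/2 = 7.5.
Ivy has value 308 → rank 3.5.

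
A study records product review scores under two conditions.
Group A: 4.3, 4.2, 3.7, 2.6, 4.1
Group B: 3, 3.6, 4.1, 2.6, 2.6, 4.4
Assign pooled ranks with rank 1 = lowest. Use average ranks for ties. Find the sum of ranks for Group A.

Sorted (ascending): 2.6, 2.6, 2.6, 3, 3.6, 3.7, 4.1, 4.1, 4.2, 4.3, 4.4
The 3 values of 2.6 occupy positions 1–3 → average rank 2.
The 2 values of 4.1 occupy positions 7–8 → average rank (7+8)/2 = 7.5.
Group A values → pooled ranks: 4.3→10, 4.2→9, 3.7→6, 2.6→2, 4.1→7.5
Rank sum = 10 + 9 + 6 + 2 + 7.5 = 34.5

34.5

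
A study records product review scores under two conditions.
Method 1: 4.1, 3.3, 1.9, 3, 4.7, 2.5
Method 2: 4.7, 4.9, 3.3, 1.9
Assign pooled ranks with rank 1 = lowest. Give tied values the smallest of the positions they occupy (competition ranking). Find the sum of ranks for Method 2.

Sorted (ascending): 1.9, 1.9, 2.5, 3, 3.3, 3.3, 4.1, 4.7, 4.7, 4.9
The 2 values of 1.9 occupy positions 1–2 → each gets rank 1.
The 2 values of 3.3 occupy positions 5–6 → each gets rank 5.
The 2 values of 4.7 occupy positions 8–9 → each gets rank 8.
Method 2 values → pooled ranks: 4.7→8, 4.9→10, 3.3→5, 1.9→1
Rank sum = 8 + 10 + 5 + 1 = 24

24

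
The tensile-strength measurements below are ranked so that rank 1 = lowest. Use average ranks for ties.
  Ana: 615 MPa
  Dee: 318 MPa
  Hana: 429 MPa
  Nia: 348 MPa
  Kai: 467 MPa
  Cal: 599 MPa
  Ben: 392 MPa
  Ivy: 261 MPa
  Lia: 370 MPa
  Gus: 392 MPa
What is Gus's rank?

Sorted (ascending): 261, 318, 348, 370, 392, 392, 429, 467, 599, 615
The 2 values of 392 occupy positions 5–6 → average rank (5+6)/2 = 5.5.
Gus has value 392 MPa → rank 5.5.

5.5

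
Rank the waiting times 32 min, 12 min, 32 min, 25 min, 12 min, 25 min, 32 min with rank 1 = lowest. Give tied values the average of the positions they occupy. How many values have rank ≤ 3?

2

Sorted (ascending): 12, 12, 25, 25, 32, 32, 32
The 2 values of 12 occupy positions 1–2 → average rank (1+2)/2 = 1.5.
The 2 values of 25 occupy positions 3–4 → average rank (3+4)/2 = 3.5.
The 3 values of 32 occupy positions 5–7 → average rank 6.
Ranks ≤ 3: {1.5, 1.5} → 2 values.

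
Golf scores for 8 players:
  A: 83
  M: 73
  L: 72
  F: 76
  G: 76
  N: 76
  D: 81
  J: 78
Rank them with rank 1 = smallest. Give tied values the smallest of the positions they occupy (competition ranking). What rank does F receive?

Sorted (ascending): 72, 73, 76, 76, 76, 78, 81, 83
The 3 values of 76 occupy positions 3–5 → each gets rank 3.
F has value 76 → rank 3.

3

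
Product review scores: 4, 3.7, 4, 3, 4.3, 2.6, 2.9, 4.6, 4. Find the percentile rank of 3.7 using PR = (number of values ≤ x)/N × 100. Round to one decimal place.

44.4

N = 9.
Strictly below 3.7: 3. Equal to 3.7: 1.
PR = 4/9 × 100 = 44.4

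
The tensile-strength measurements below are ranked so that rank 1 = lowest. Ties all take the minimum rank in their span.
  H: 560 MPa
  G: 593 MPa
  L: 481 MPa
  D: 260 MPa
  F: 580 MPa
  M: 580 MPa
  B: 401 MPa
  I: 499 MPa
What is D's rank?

Sorted (ascending): 260, 401, 481, 499, 560, 580, 580, 593
The 2 values of 580 occupy positions 6–7 → each gets rank 6.
D has value 260 MPa → rank 1.

1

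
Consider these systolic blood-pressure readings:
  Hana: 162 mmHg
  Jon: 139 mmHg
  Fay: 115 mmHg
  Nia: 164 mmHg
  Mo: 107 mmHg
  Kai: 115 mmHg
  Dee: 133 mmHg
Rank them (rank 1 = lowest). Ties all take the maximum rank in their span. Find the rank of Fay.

3

Sorted (ascending): 107, 115, 115, 133, 139, 162, 164
The 2 values of 115 occupy positions 2–3 → each gets rank 3.
Fay has value 115 mmHg → rank 3.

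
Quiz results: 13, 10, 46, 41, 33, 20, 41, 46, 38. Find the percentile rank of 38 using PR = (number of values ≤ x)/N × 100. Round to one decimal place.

N = 9.
Strictly below 38: 4. Equal to 38: 1.
PR = 5/9 × 100 = 55.6

55.6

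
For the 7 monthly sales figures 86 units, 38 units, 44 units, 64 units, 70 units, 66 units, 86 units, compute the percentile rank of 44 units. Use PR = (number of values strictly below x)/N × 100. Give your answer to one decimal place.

14.3

N = 7.
Strictly below 44: 1. Equal to 44: 1.
PR = 1/7 × 100 = 14.3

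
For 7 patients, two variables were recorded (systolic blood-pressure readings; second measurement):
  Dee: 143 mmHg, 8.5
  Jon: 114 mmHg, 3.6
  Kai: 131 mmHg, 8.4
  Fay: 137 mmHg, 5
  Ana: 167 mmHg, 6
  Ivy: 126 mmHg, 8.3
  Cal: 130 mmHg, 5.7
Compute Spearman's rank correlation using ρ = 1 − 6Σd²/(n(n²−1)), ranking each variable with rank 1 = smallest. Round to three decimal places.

0.429

Ranks of variable 1: 6, 1, 4, 5, 7, 2, 3
Ranks of variable 2: 7, 1, 6, 2, 4, 5, 3
d = r₁ − r₂: -1, 0, -2, 3, 3, -3, 0
d²: 1, 0, 4, 9, 9, 9, 0; Σd² = 32
ρ = 1 − 6·32/(7·48) = 1 − 192/336 = 0.429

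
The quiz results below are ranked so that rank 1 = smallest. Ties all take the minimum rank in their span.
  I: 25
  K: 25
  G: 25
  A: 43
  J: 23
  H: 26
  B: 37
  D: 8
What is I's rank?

3

Sorted (ascending): 8, 23, 25, 25, 25, 26, 37, 43
The 3 values of 25 occupy positions 3–5 → each gets rank 3.
I has value 25 → rank 3.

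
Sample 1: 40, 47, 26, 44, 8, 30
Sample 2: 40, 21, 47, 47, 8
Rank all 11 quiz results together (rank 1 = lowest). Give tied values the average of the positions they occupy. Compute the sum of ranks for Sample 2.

Sorted (ascending): 8, 8, 21, 26, 30, 40, 40, 44, 47, 47, 47
The 2 values of 8 occupy positions 1–2 → average rank (1+2)/2 = 1.5.
The 2 values of 40 occupy positions 6–7 → average rank (6+7)/2 = 6.5.
The 3 values of 47 occupy positions 9–11 → average rank 10.
Sample 2 values → pooled ranks: 40→6.5, 21→3, 47→10, 47→10, 8→1.5
Rank sum = 6.5 + 3 + 10 + 10 + 1.5 = 31

31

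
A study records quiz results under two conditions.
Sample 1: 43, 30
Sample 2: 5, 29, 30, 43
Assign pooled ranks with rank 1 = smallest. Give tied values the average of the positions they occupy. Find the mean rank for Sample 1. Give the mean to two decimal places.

4.50

Sorted (ascending): 5, 29, 30, 30, 43, 43
The 2 values of 30 occupy positions 3–4 → average rank (3+4)/2 = 3.5.
The 2 values of 43 occupy positions 5–6 → average rank (5+6)/2 = 5.5.
Sample 1 values → pooled ranks: 43→5.5, 30→3.5
Mean rank = (5.5 + 3.5) / 2 = 4.50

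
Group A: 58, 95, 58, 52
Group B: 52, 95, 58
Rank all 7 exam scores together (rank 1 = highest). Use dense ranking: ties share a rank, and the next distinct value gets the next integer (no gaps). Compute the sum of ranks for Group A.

8

Sorted (descending): 95, 95, 58, 58, 58, 52, 52
The 2 values of 95 share dense rank 1.
The 3 values of 58 share dense rank 2.
The 2 values of 52 share dense rank 3.
Group A values → pooled ranks: 58→2, 95→1, 58→2, 52→3
Rank sum = 2 + 1 + 2 + 3 = 8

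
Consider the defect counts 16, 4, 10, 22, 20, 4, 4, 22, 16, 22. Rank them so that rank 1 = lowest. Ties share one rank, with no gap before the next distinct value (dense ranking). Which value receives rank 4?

20

Sorted (ascending): 4, 4, 4, 10, 16, 16, 20, 22, 22, 22
The 3 values of 4 share dense rank 1.
The 2 values of 16 share dense rank 3.
The 3 values of 22 share dense rank 5.
Remaining distinct values take the next consecutive integers.
Rank 4 → value 20.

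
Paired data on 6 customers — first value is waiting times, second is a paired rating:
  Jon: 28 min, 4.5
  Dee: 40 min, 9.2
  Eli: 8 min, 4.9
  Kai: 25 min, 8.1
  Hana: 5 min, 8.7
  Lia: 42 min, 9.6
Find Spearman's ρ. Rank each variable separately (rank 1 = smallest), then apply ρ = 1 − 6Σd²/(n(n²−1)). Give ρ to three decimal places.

Ranks of variable 1: 4, 5, 2, 3, 1, 6
Ranks of variable 2: 1, 5, 2, 3, 4, 6
d = r₁ − r₂: 3, 0, 0, 0, -3, 0
d²: 9, 0, 0, 0, 9, 0; Σd² = 18
ρ = 1 − 6·18/(6·35) = 1 − 108/210 = 0.486

0.486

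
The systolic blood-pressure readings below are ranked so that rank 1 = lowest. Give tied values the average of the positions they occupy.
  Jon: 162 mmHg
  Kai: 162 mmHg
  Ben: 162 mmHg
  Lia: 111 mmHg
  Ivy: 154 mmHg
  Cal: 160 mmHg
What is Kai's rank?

5

Sorted (ascending): 111, 154, 160, 162, 162, 162
The 3 values of 162 occupy positions 4–6 → average rank 5.
Kai has value 162 mmHg → rank 5.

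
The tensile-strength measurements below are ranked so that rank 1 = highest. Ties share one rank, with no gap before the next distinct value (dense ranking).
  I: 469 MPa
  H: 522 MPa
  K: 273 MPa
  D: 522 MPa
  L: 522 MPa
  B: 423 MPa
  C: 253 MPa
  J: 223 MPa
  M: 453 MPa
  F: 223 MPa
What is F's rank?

7

Sorted (descending): 522, 522, 522, 469, 453, 423, 273, 253, 223, 223
The 3 values of 522 share dense rank 1.
The 2 values of 223 share dense rank 7.
Remaining distinct values take the next consecutive integers.
F has value 223 MPa → rank 7.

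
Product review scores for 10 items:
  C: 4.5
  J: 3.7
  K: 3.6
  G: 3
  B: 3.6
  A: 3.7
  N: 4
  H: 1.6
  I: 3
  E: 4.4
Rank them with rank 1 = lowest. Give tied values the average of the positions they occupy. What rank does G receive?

Sorted (ascending): 1.6, 3, 3, 3.6, 3.6, 3.7, 3.7, 4, 4.4, 4.5
The 2 values of 3 occupy positions 2–3 → average rank (2+3)/2 = 2.5.
The 2 values of 3.6 occupy positions 4–5 → average rank (4+5)/2 = 4.5.
The 2 values of 3.7 occupy positions 6–7 → average rank (6+7)/2 = 6.5.
G has value 3 → rank 2.5.

2.5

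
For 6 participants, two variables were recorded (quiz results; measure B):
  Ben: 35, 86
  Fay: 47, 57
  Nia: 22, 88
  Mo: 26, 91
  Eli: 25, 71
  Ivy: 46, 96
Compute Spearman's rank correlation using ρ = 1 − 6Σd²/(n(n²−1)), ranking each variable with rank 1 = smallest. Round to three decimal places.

-0.143

Ranks of variable 1: 4, 6, 1, 3, 2, 5
Ranks of variable 2: 3, 1, 4, 5, 2, 6
d = r₁ − r₂: 1, 5, -3, -2, 0, -1
d²: 1, 25, 9, 4, 0, 1; Σd² = 40
ρ = 1 − 6·40/(6·35) = 1 − 240/210 = -0.143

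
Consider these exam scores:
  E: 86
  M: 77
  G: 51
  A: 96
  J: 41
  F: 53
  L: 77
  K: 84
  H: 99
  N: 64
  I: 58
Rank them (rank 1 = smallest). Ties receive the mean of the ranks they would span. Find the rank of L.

6.5

Sorted (ascending): 41, 51, 53, 58, 64, 77, 77, 84, 86, 96, 99
The 2 values of 77 occupy positions 6–7 → average rank (6+7)/2 = 6.5.
L has value 77 → rank 6.5.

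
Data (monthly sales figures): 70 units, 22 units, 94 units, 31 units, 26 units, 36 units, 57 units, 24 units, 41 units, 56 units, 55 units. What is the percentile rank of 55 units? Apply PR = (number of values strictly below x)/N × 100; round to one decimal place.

N = 11.
Strictly below 55: 6. Equal to 55: 1.
PR = 6/11 × 100 = 54.5

54.5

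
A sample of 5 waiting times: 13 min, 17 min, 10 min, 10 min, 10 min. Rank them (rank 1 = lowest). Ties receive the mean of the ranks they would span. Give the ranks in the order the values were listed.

4, 5, 2, 2, 2

Sorted (ascending): 10, 10, 10, 13, 17
The 3 values of 10 occupy positions 1–3 → average rank 2.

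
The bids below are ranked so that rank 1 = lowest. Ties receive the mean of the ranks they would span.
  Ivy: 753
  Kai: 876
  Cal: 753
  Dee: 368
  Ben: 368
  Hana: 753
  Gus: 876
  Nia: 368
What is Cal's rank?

Sorted (ascending): 368, 368, 368, 753, 753, 753, 876, 876
The 3 values of 368 occupy positions 1–3 → average rank 2.
The 3 values of 753 occupy positions 4–6 → average rank 5.
The 2 values of 876 occupy positions 7–8 → average rank (7+8)/2 = 7.5.
Cal has value 753 → rank 5.

5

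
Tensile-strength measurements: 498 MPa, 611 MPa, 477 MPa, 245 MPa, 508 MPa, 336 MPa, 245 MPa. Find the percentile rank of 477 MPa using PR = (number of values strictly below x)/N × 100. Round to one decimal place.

N = 7.
Strictly below 477: 3. Equal to 477: 1.
PR = 3/7 × 100 = 42.9

42.9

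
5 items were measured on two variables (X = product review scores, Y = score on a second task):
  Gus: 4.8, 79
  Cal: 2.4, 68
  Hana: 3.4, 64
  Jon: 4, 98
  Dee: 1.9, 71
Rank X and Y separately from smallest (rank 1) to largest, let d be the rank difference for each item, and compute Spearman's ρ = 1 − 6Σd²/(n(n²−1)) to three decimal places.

Ranks of variable 1: 5, 2, 3, 4, 1
Ranks of variable 2: 4, 2, 1, 5, 3
d = r₁ − r₂: 1, 0, 2, -1, -2
d²: 1, 0, 4, 1, 4; Σd² = 10
ρ = 1 − 6·10/(5·24) = 1 − 60/120 = 0.500

0.500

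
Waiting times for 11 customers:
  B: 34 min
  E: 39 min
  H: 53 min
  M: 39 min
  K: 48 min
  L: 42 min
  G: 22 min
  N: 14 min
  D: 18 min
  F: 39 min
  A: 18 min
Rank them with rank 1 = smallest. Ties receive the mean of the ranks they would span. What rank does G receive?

Sorted (ascending): 14, 18, 18, 22, 34, 39, 39, 39, 42, 48, 53
The 2 values of 18 occupy positions 2–3 → average rank (2+3)/2 = 2.5.
The 3 values of 39 occupy positions 6–8 → average rank 7.
G has value 22 min → rank 4.

4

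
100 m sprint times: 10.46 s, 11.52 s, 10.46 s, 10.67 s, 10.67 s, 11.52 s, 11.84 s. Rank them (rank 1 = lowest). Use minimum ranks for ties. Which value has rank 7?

Sorted (ascending): 10.46, 10.46, 10.67, 10.67, 11.52, 11.52, 11.84
The 2 values of 10.46 occupy positions 1–2 → each gets rank 1.
The 2 values of 10.67 occupy positions 3–4 → each gets rank 3.
The 2 values of 11.52 occupy positions 5–6 → each gets rank 5.
Rank 7 → value 11.84.

11.84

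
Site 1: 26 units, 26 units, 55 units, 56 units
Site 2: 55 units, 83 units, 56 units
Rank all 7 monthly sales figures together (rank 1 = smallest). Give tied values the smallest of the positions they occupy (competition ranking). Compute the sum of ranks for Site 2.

Sorted (ascending): 26, 26, 55, 55, 56, 56, 83
The 2 values of 26 occupy positions 1–2 → each gets rank 1.
The 2 values of 55 occupy positions 3–4 → each gets rank 3.
The 2 values of 56 occupy positions 5–6 → each gets rank 5.
Site 2 values → pooled ranks: 55→3, 83→7, 56→5
Rank sum = 3 + 7 + 5 = 15

15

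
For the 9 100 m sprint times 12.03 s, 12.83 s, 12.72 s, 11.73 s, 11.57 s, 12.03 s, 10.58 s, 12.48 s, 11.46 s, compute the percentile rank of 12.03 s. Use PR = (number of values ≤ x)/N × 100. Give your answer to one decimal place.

66.7

N = 9.
Strictly below 12.03: 4. Equal to 12.03: 2.
PR = 6/9 × 100 = 66.7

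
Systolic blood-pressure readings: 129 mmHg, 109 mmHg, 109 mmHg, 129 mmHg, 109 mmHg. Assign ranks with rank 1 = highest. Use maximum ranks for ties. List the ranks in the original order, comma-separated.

Sorted (descending): 129, 129, 109, 109, 109
The 2 values of 129 occupy positions 1–2 → each gets rank 2.
The 3 values of 109 occupy positions 3–5 → each gets rank 5.

2, 5, 5, 2, 5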